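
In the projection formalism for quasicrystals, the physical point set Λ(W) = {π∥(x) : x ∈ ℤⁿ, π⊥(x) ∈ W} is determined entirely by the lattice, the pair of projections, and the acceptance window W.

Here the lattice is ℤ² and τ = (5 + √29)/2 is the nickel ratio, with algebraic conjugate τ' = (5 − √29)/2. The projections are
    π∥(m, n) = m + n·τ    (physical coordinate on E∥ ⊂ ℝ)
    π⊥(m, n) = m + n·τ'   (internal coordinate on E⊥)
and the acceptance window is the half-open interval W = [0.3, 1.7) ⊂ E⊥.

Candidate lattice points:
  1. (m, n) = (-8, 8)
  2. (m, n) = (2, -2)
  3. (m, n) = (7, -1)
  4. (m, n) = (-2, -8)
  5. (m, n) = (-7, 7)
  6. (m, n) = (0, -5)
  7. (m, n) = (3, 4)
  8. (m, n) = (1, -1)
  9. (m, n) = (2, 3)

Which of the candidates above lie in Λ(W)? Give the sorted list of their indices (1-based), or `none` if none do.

Compute τ' = (5−√29)/2 = -0.19258, so π⊥(m,n) = m -0.19258·n.
candidate 1: (m,n)=(-8,8) → π∥ = -8+8·τ ≈ 33.54066, π⊥ = -8+8·τ' ≈ -9.54066 ∉ [0.3, 1.7) ⇒ out
candidate 2: (m,n)=(2,-2) → π∥ = 2-2·τ ≈ -8.38516, π⊥ = 2-2·τ' ≈ 2.38516 ∉ [0.3, 1.7) ⇒ out
candidate 3: (m,n)=(7,-1) → π∥ = 7-1·τ ≈ 1.80742, π⊥ = 7-1·τ' ≈ 7.19258 ∉ [0.3, 1.7) ⇒ out
candidate 4: (m,n)=(-2,-8) → π∥ = -2-8·τ ≈ -43.54066, π⊥ = -2-8·τ' ≈ -0.45934 ∉ [0.3, 1.7) ⇒ out
candidate 5: (m,n)=(-7,7) → π∥ = -7+7·τ ≈ 29.34808, π⊥ = -7+7·τ' ≈ -8.34808 ∉ [0.3, 1.7) ⇒ out
candidate 6: (m,n)=(0,-5) → π∥ = 0-5·τ ≈ -25.96291, π⊥ = 0-5·τ' ≈ 0.96291 ∈ [0.3, 1.7) ⇒ IN Λ
candidate 7: (m,n)=(3,4) → π∥ = 3+4·τ ≈ 23.77033, π⊥ = 3+4·τ' ≈ 2.22967 ∉ [0.3, 1.7) ⇒ out
candidate 8: (m,n)=(1,-1) → π∥ = 1-1·τ ≈ -4.19258, π⊥ = 1-1·τ' ≈ 1.19258 ∈ [0.3, 1.7) ⇒ IN Λ
candidate 9: (m,n)=(2,3) → π∥ = 2+3·τ ≈ 17.57775, π⊥ = 2+3·τ' ≈ 1.42225 ∈ [0.3, 1.7) ⇒ IN Λ

6, 8, 9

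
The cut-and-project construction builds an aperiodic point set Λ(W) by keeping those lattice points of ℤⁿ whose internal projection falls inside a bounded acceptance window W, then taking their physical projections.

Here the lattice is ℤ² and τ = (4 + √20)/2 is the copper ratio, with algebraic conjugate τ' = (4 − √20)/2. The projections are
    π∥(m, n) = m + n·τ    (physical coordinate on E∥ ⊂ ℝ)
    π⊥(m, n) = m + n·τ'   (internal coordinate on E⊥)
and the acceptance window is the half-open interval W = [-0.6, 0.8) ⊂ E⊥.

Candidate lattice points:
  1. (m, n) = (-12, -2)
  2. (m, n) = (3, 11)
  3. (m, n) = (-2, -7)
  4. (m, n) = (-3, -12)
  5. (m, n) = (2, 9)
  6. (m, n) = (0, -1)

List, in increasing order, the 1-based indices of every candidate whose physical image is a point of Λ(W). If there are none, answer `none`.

Compute τ' = (4−√20)/2 = -0.23607, so π⊥(m,n) = m -0.23607·n.
[1] lift (-12,-2): star map gives -11.52786; window check -0.6 ≤ -11.52786 < 0.8 is false → out
[2] lift (3,11): star map gives 0.40325; window check -0.6 ≤ 0.40325 < 0.8 is true → IN Λ
[3] lift (-2,-7): star map gives -0.34752; window check -0.6 ≤ -0.34752 < 0.8 is true → IN Λ
[4] lift (-3,-12): star map gives -0.16718; window check -0.6 ≤ -0.16718 < 0.8 is true → IN Λ
[5] lift (2,9): star map gives -0.12461; window check -0.6 ≤ -0.12461 < 0.8 is true → IN Λ
[6] lift (0,-1): star map gives 0.23607; window check -0.6 ≤ 0.23607 < 0.8 is true → IN Λ

2, 3, 4, 5, 6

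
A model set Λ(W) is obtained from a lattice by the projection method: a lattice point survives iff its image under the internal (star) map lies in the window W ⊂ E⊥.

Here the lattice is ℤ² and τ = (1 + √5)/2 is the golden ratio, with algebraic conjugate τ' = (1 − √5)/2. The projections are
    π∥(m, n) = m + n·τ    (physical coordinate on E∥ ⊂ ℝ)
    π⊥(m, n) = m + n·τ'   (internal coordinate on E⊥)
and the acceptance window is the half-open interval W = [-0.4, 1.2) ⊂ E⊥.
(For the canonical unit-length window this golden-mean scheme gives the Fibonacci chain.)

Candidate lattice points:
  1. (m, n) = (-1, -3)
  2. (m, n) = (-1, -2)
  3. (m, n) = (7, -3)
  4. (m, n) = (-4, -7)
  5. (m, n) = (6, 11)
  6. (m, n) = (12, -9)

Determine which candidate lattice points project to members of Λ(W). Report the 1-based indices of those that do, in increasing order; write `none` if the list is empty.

Compute τ' = (1−√5)/2 = -0.618034, so π⊥(m,n) = m -0.618034·n.
[1] lift (-1,-3): star map gives 0.854102; window check -0.4 ≤ 0.854102 < 1.2 is true → IN Λ
[2] lift (-1,-2): star map gives 0.236068; window check -0.4 ≤ 0.236068 < 1.2 is true → IN Λ
[3] lift (7,-3): star map gives 8.854102; window check -0.4 ≤ 8.854102 < 1.2 is false → out
[4] lift (-4,-7): star map gives 0.326238; window check -0.4 ≤ 0.326238 < 1.2 is true → IN Λ
[5] lift (6,11): star map gives -0.798374; window check -0.4 ≤ -0.798374 < 1.2 is false → out
[6] lift (12,-9): star map gives 17.562306; window check -0.4 ≤ 17.562306 < 1.2 is false → out

1, 2, 4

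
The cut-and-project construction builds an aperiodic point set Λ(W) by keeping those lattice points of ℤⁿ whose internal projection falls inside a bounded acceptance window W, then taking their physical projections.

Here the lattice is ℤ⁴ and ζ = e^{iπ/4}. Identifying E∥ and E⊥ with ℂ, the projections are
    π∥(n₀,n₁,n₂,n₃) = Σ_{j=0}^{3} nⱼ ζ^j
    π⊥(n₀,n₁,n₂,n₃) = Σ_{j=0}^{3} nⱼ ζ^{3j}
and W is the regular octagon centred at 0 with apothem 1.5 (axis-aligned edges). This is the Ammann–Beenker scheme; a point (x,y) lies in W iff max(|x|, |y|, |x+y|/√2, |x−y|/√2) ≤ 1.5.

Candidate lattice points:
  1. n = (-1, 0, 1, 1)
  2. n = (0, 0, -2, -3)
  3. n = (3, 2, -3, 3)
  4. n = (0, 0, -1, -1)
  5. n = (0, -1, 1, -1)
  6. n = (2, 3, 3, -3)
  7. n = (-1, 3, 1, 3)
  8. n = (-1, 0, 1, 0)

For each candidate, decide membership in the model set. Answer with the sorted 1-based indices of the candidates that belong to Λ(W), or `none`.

Internal map: ζ^{3j} for j=0..3 gives (1,0), (−√2/2,√2/2), (0,−1), (√2/2,√2/2).
candidate 1: n = (-1, 0, 1, 1) → π⊥ ≈ (-0.292893, -0.292893); max(|x|,|y|,|x±y|/√2) = 0.414214 ≤ 1.5 ⇒ ∈ W
candidate 2: n = (0, 0, -2, -3) → π⊥ ≈ (-2.121320, -0.121320); max(|x|,|y|,|x±y|/√2) = 2.121320 > 1.5 ⇒ ∉ W
candidate 3: n = (3, 2, -3, 3) → π⊥ ≈ (+3.707107, +6.535534); max(|x|,|y|,|x±y|/√2) = 7.242641 > 1.5 ⇒ ∉ W
candidate 4: n = (0, 0, -1, -1) → π⊥ ≈ (-0.707107, +0.292893); max(|x|,|y|,|x±y|/√2) = 0.707107 ≤ 1.5 ⇒ ∈ W
candidate 5: n = (0, -1, 1, -1) → π⊥ ≈ (+0.000000, -2.414214); max(|x|,|y|,|x±y|/√2) = 2.414214 > 1.5 ⇒ ∉ W
candidate 6: n = (2, 3, 3, -3) → π⊥ ≈ (-2.242641, -3.000000); max(|x|,|y|,|x±y|/√2) = 3.707107 > 1.5 ⇒ ∉ W
candidate 7: n = (-1, 3, 1, 3) → π⊥ ≈ (-1.000000, +3.242641); max(|x|,|y|,|x±y|/√2) = 3.242641 > 1.5 ⇒ ∉ W
candidate 8: n = (-1, 0, 1, 0) → π⊥ ≈ (-1.000000, -1.000000); max(|x|,|y|,|x±y|/√2) = 1.414214 ≤ 1.5 ⇒ ∈ W

1, 4, 8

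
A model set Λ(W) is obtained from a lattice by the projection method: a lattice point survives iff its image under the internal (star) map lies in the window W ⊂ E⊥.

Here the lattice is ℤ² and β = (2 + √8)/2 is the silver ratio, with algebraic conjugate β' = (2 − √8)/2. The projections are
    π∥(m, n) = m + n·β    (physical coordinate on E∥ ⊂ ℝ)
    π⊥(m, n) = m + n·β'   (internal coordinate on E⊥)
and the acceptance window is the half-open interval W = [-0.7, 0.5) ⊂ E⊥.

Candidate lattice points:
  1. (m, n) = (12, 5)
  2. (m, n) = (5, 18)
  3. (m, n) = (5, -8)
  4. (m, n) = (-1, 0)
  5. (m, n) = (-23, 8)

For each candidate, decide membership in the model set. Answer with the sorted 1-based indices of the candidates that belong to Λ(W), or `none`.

Numerically β ≈ 2.414214 and β' = −1/β ≈ -0.414214.
candidate 1: (m,n)=(12,5) → π∥ = 12+5·β ≈ 24.071068, π⊥ = 12+5·β' ≈ 9.928932 ∉ [-0.7, 0.5) ⇒ out
candidate 2: (m,n)=(5,18) → π∥ = 5+18·β ≈ 48.455844, π⊥ = 5+18·β' ≈ -2.455844 ∉ [-0.7, 0.5) ⇒ out
candidate 3: (m,n)=(5,-8) → π∥ = 5-8·β ≈ -14.313708, π⊥ = 5-8·β' ≈ 8.313708 ∉ [-0.7, 0.5) ⇒ out
candidate 4: (m,n)=(-1,0) → π∥ = -1+0·β ≈ -1.000000, π⊥ = -1+0·β' ≈ -1.000000 ∉ [-0.7, 0.5) ⇒ out
candidate 5: (m,n)=(-23,8) → π∥ = -23+8·β ≈ -3.686292, π⊥ = -23+8·β' ≈ -26.313708 ∉ [-0.7, 0.5) ⇒ out

none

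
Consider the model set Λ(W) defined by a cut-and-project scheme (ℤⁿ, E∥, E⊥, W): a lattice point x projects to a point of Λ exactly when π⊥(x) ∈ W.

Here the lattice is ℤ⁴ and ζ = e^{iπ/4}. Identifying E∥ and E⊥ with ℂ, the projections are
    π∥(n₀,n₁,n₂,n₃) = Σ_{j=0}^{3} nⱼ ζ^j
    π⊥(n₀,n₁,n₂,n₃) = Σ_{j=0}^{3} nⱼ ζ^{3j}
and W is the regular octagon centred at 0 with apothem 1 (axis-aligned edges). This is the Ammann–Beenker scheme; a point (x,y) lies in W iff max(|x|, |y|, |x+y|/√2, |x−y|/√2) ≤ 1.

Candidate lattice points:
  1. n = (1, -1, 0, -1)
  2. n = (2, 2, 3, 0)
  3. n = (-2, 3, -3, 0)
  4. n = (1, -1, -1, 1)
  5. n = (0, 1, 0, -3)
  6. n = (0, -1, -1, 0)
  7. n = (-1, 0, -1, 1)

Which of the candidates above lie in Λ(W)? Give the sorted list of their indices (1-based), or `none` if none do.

6

Internal map: ζ^{3j} for j=0..3 gives (1,0), (−√2/2,√2/2), (0,−1), (√2/2,√2/2).
candidate 1: n = (1, -1, 0, -1) → π⊥ ≈ (+1.000000, -1.414214); max(|x|,|y|,|x±y|/√2) = 1.707107 > 1 ⇒ ∉ W
candidate 2: n = (2, 2, 3, 0) → π⊥ ≈ (+0.585786, -1.585786); max(|x|,|y|,|x±y|/√2) = 1.585786 > 1 ⇒ ∉ W
candidate 3: n = (-2, 3, -3, 0) → π⊥ ≈ (-4.121320, +5.121320); max(|x|,|y|,|x±y|/√2) = 6.535534 > 1 ⇒ ∉ W
candidate 4: n = (1, -1, -1, 1) → π⊥ ≈ (+2.414214, +1.000000); max(|x|,|y|,|x±y|/√2) = 2.414214 > 1 ⇒ ∉ W
candidate 5: n = (0, 1, 0, -3) → π⊥ ≈ (-2.828427, -1.414214); max(|x|,|y|,|x±y|/√2) = 3.000000 > 1 ⇒ ∉ W
candidate 6: n = (0, -1, -1, 0) → π⊥ ≈ (+0.707107, +0.292893); max(|x|,|y|,|x±y|/√2) = 0.707107 ≤ 1 ⇒ ∈ W
candidate 7: n = (-1, 0, -1, 1) → π⊥ ≈ (-0.292893, +1.707107); max(|x|,|y|,|x±y|/√2) = 1.707107 > 1 ⇒ ∉ W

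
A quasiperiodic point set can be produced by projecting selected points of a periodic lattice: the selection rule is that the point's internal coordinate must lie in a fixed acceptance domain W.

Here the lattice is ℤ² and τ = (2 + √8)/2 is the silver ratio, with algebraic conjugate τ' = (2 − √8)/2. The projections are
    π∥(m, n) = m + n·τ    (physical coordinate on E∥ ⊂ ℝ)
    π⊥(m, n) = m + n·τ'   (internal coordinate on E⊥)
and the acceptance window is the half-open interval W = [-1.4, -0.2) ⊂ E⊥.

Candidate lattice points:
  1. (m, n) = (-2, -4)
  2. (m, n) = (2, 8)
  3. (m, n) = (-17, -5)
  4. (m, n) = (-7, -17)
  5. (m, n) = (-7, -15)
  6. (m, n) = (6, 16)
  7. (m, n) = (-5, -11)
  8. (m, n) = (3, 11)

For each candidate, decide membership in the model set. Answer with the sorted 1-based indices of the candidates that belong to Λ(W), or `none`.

1, 2, 5, 6, 7

Numerically τ ≈ 2.41421 and τ' = −1/τ ≈ -0.41421.
[1] lift (-2,-4): star map gives -0.34315; window check -1.4 ≤ -0.34315 < -0.2 is true → IN Λ
[2] lift (2,8): star map gives -1.31371; window check -1.4 ≤ -1.31371 < -0.2 is true → IN Λ
[3] lift (-17,-5): star map gives -14.92893; window check -1.4 ≤ -14.92893 < -0.2 is false → out
[4] lift (-7,-17): star map gives 0.04163; window check -1.4 ≤ 0.04163 < -0.2 is false → out
[5] lift (-7,-15): star map gives -0.78680; window check -1.4 ≤ -0.78680 < -0.2 is true → IN Λ
[6] lift (6,16): star map gives -0.62742; window check -1.4 ≤ -0.62742 < -0.2 is true → IN Λ
[7] lift (-5,-11): star map gives -0.44365; window check -1.4 ≤ -0.44365 < -0.2 is true → IN Λ
[8] lift (3,11): star map gives -1.55635; window check -1.4 ≤ -1.55635 < -0.2 is false → out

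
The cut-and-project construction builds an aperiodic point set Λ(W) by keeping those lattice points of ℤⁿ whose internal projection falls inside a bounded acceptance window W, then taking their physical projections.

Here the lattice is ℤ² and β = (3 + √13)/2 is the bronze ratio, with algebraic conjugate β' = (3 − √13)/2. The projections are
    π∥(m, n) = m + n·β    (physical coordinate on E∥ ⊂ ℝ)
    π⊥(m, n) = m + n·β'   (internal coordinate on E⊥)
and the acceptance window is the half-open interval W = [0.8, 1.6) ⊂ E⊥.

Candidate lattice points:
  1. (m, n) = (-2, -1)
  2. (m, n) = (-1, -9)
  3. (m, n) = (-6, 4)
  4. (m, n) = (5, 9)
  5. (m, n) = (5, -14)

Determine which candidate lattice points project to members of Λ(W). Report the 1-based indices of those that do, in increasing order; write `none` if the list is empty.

Numerically β ≈ 3.30278 and β' = −1/β ≈ -0.30278.
#1 (-2,-1): internal coord -2 + (-1)·β' = -1.69722; -1.69722 ∉ [0.8, 1.6) → out
#2 (-1,-9): internal coord -1 + (-9)·β' = +1.72498; +1.72498 ∉ [0.8, 1.6) → out
#3 (-6,4): internal coord -6 + (4)·β' = -7.21110; -7.21110 ∉ [0.8, 1.6) → out
#4 (5,9): internal coord 5 + (9)·β' = +2.27502; +2.27502 ∉ [0.8, 1.6) → out
#5 (5,-14): internal coord 5 + (-14)·β' = +9.23886; +9.23886 ∉ [0.8, 1.6) → out

none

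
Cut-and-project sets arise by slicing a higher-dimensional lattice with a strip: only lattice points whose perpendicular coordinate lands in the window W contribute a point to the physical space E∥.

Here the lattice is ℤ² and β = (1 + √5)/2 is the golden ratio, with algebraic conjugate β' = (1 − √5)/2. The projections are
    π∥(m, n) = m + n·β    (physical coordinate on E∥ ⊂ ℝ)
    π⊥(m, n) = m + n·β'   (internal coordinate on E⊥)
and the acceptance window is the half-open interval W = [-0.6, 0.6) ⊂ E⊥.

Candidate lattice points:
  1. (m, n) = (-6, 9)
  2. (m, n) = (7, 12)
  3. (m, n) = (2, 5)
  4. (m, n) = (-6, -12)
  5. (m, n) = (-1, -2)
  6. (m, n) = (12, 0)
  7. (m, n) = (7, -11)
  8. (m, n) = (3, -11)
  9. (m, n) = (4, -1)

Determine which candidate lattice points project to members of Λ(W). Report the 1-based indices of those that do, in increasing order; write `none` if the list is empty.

2, 5

β' = (1−√5)/2 ≈ -0.6180.
#1 (-6,9): internal coord -6 + (9)·β' = -11.5623; -11.5623 ∉ [-0.6, 0.6) → out
#2 (7,12): internal coord 7 + (12)·β' = -0.4164; -0.4164 ∈ [-0.6, 0.6) → IN Λ
#3 (2,5): internal coord 2 + (5)·β' = -1.0902; -1.0902 ∉ [-0.6, 0.6) → out
#4 (-6,-12): internal coord -6 + (-12)·β' = +1.4164; +1.4164 ∉ [-0.6, 0.6) → out
#5 (-1,-2): internal coord -1 + (-2)·β' = +0.2361; +0.2361 ∈ [-0.6, 0.6) → IN Λ
#6 (12,0): internal coord 12 + (0)·β' = +12.0000; +12.0000 ∉ [-0.6, 0.6) → out
#7 (7,-11): internal coord 7 + (-11)·β' = +13.7984; +13.7984 ∉ [-0.6, 0.6) → out
#8 (3,-11): internal coord 3 + (-11)·β' = +9.7984; +9.7984 ∉ [-0.6, 0.6) → out
#9 (4,-1): internal coord 4 + (-1)·β' = +4.6180; +4.6180 ∉ [-0.6, 0.6) → out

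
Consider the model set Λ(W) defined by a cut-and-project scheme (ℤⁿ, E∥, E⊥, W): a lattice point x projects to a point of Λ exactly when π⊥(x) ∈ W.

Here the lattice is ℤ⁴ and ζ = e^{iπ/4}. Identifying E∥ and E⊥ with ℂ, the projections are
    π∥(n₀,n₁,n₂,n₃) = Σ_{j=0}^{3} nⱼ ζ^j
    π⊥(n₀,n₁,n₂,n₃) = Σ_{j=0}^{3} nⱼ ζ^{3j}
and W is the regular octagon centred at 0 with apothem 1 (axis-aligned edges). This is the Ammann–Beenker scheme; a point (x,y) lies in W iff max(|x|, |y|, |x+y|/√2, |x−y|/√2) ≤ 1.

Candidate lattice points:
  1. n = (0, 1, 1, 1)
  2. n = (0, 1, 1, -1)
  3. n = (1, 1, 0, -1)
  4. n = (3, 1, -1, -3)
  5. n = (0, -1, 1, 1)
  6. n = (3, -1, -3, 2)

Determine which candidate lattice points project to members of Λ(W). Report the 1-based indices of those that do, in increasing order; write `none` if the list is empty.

With ζ = e^{iπ/4} the internal vectors are ζ^0,ζ^3,ζ^6,ζ^9.
#1 (0, 1, 1, 1): internal (0.00000, 0.41421); octagon support 0.41421 vs apothem 1 → ∈ W
#2 (0, 1, 1, -1): internal (-1.41421, -1.00000); octagon support 1.70711 vs apothem 1 → ∉ W
#3 (1, 1, 0, -1): internal (-0.41421, 0.00000); octagon support 0.41421 vs apothem 1 → ∈ W
#4 (3, 1, -1, -3): internal (0.17157, -0.41421); octagon support 0.41421 vs apothem 1 → ∈ W
#5 (0, -1, 1, 1): internal (1.41421, -1.00000); octagon support 1.70711 vs apothem 1 → ∉ W
#6 (3, -1, -3, 2): internal (5.12132, 3.70711); octagon support 6.24264 vs apothem 1 → ∉ W

1, 3, 4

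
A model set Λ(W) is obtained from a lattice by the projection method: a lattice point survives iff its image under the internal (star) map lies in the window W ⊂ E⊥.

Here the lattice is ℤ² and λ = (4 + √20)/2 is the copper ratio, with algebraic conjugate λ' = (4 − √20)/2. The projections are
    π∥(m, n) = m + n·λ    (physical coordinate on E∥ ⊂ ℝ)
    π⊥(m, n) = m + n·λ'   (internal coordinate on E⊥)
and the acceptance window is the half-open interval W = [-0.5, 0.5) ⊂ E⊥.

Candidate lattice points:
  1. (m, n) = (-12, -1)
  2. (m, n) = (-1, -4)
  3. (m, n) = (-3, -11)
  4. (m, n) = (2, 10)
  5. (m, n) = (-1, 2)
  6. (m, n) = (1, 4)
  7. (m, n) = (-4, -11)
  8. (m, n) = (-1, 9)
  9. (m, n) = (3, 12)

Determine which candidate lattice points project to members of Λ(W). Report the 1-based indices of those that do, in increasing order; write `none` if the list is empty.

2, 3, 4, 6, 9

Compute λ' = (4−√20)/2 = -0.2361, so π⊥(m,n) = m -0.2361·n.
#1 (-12,-1): internal coord -12 + (-1)·λ' = -11.7639; -11.7639 ∉ [-0.5, 0.5) → out
#2 (-1,-4): internal coord -1 + (-4)·λ' = -0.0557; -0.0557 ∈ [-0.5, 0.5) → IN Λ
#3 (-3,-11): internal coord -3 + (-11)·λ' = -0.4033; -0.4033 ∈ [-0.5, 0.5) → IN Λ
#4 (2,10): internal coord 2 + (10)·λ' = -0.3607; -0.3607 ∈ [-0.5, 0.5) → IN Λ
#5 (-1,2): internal coord -1 + (2)·λ' = -1.4721; -1.4721 ∉ [-0.5, 0.5) → out
#6 (1,4): internal coord 1 + (4)·λ' = +0.0557; +0.0557 ∈ [-0.5, 0.5) → IN Λ
#7 (-4,-11): internal coord -4 + (-11)·λ' = -1.4033; -1.4033 ∉ [-0.5, 0.5) → out
#8 (-1,9): internal coord -1 + (9)·λ' = -3.1246; -3.1246 ∉ [-0.5, 0.5) → out
#9 (3,12): internal coord 3 + (12)·λ' = +0.1672; +0.1672 ∈ [-0.5, 0.5) → IN Λ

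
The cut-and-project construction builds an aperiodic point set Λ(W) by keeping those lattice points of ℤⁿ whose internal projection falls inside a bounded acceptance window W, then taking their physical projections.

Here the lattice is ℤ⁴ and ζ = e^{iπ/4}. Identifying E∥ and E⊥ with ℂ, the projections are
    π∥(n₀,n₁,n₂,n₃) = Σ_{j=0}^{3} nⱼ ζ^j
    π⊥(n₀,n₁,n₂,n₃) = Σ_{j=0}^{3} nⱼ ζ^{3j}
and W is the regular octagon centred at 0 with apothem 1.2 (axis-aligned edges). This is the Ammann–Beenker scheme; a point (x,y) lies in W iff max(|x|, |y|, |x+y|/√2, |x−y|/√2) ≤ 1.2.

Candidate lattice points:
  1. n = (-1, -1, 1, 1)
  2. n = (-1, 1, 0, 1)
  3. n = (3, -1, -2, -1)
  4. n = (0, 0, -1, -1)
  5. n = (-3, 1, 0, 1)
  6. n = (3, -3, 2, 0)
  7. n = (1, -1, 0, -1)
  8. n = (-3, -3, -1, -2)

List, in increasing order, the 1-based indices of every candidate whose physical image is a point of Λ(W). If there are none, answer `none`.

1, 4

With ζ = e^{iπ/4} the internal vectors are ζ^0,ζ^3,ζ^6,ζ^9.
candidate 1: n = (-1, -1, 1, 1) → π⊥ ≈ (+0.414214, -1.000000); max(|x|,|y|,|x±y|/√2) = 1.000000 ≤ 1.2 ⇒ ∈ W
candidate 2: n = (-1, 1, 0, 1) → π⊥ ≈ (-1.000000, +1.414214); max(|x|,|y|,|x±y|/√2) = 1.707107 > 1.2 ⇒ ∉ W
candidate 3: n = (3, -1, -2, -1) → π⊥ ≈ (+3.000000, +0.585786); max(|x|,|y|,|x±y|/√2) = 3.000000 > 1.2 ⇒ ∉ W
candidate 4: n = (0, 0, -1, -1) → π⊥ ≈ (-0.707107, +0.292893); max(|x|,|y|,|x±y|/√2) = 0.707107 ≤ 1.2 ⇒ ∈ W
candidate 5: n = (-3, 1, 0, 1) → π⊥ ≈ (-3.000000, +1.414214); max(|x|,|y|,|x±y|/√2) = 3.121320 > 1.2 ⇒ ∉ W
candidate 6: n = (3, -3, 2, 0) → π⊥ ≈ (+5.121320, -4.121320); max(|x|,|y|,|x±y|/√2) = 6.535534 > 1.2 ⇒ ∉ W
candidate 7: n = (1, -1, 0, -1) → π⊥ ≈ (+1.000000, -1.414214); max(|x|,|y|,|x±y|/√2) = 1.707107 > 1.2 ⇒ ∉ W
candidate 8: n = (-3, -3, -1, -2) → π⊥ ≈ (-2.292893, -2.535534); max(|x|,|y|,|x±y|/√2) = 3.414214 > 1.2 ⇒ ∉ W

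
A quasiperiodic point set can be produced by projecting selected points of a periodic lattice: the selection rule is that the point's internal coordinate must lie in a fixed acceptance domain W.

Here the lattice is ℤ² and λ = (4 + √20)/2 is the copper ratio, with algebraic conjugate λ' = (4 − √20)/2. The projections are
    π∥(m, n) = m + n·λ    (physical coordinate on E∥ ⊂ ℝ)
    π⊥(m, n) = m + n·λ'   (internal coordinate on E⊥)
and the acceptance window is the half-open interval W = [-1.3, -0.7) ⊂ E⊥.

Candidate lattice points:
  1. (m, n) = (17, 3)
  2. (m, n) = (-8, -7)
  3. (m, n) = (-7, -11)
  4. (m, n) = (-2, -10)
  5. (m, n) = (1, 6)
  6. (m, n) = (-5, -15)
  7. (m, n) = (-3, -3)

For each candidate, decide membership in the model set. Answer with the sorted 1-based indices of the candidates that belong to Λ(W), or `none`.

Numerically λ ≈ 4.23607 and λ' = −1/λ ≈ -0.23607.
#1 (17,3): internal coord 17 + (3)·λ' = +16.29180; +16.29180 ∉ [-1.3, -0.7) → out
#2 (-8,-7): internal coord -8 + (-7)·λ' = -6.34752; -6.34752 ∉ [-1.3, -0.7) → out
#3 (-7,-11): internal coord -7 + (-11)·λ' = -4.40325; -4.40325 ∉ [-1.3, -0.7) → out
#4 (-2,-10): internal coord -2 + (-10)·λ' = +0.36068; +0.36068 ∉ [-1.3, -0.7) → out
#5 (1,6): internal coord 1 + (6)·λ' = -0.41641; -0.41641 ∉ [-1.3, -0.7) → out
#6 (-5,-15): internal coord -5 + (-15)·λ' = -1.45898; -1.45898 ∉ [-1.3, -0.7) → out
#7 (-3,-3): internal coord -3 + (-3)·λ' = -2.29180; -2.29180 ∉ [-1.3, -0.7) → out

none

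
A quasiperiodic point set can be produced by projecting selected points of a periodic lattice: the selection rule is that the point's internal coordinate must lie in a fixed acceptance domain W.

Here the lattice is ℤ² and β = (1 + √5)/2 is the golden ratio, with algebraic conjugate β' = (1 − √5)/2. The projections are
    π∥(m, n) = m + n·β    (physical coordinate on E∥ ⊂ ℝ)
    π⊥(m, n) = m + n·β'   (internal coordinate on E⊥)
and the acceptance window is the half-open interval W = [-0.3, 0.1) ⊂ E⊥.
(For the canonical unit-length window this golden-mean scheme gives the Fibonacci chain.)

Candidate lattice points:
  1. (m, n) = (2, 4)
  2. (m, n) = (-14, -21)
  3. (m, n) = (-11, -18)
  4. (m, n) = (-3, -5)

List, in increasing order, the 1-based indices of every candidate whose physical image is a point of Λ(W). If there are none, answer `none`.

Compute β' = (1−√5)/2 = -0.61803, so π⊥(m,n) = m -0.61803·n.
[1] lift (2,4): star map gives -0.47214; window check -0.3 ≤ -0.47214 < 0.1 is false → out
[2] lift (-14,-21): star map gives -1.02129; window check -0.3 ≤ -1.02129 < 0.1 is false → out
[3] lift (-11,-18): star map gives 0.12461; window check -0.3 ≤ 0.12461 < 0.1 is false → out
[4] lift (-3,-5): star map gives 0.09017; window check -0.3 ≤ 0.09017 < 0.1 is true → IN Λ

4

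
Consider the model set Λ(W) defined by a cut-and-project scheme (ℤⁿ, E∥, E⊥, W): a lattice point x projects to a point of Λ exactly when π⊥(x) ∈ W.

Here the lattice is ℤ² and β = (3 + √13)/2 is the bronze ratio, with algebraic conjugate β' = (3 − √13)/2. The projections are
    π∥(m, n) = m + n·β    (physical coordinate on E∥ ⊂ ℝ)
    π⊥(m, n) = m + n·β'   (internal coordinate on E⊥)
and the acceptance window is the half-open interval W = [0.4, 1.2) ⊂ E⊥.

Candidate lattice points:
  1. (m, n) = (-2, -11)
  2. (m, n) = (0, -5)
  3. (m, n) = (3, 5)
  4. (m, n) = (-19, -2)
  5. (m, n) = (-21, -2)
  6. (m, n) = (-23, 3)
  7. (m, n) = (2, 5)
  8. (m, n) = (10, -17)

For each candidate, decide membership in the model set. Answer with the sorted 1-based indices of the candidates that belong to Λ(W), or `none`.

Compute β' = (3−√13)/2 = -0.3028, so π⊥(m,n) = m -0.3028·n.
[1] lift (-2,-11): star map gives 1.3305; window check 0.4 ≤ 1.3305 < 1.2 is false → out
[2] lift (0,-5): star map gives 1.5139; window check 0.4 ≤ 1.5139 < 1.2 is false → out
[3] lift (3,5): star map gives 1.4861; window check 0.4 ≤ 1.4861 < 1.2 is false → out
[4] lift (-19,-2): star map gives -18.3944; window check 0.4 ≤ -18.3944 < 1.2 is false → out
[5] lift (-21,-2): star map gives -20.3944; window check 0.4 ≤ -20.3944 < 1.2 is false → out
[6] lift (-23,3): star map gives -23.9083; window check 0.4 ≤ -23.9083 < 1.2 is false → out
[7] lift (2,5): star map gives 0.4861; window check 0.4 ≤ 0.4861 < 1.2 is true → IN Λ
[8] lift (10,-17): star map gives 15.1472; window check 0.4 ≤ 15.1472 < 1.2 is false → out

7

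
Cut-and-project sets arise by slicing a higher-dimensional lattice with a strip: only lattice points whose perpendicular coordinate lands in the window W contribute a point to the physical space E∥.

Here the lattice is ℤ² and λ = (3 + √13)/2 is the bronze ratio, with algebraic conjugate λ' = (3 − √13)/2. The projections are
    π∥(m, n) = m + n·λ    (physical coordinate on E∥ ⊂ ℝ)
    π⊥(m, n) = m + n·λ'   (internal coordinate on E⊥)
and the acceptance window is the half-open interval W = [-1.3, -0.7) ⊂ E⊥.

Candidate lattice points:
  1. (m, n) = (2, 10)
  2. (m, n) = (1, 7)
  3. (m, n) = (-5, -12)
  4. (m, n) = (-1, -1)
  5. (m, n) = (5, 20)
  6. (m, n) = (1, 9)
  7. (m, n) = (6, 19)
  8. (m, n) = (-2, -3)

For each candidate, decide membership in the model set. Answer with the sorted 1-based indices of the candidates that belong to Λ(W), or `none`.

1, 2, 5, 8

Numerically λ ≈ 3.3028 and λ' = −1/λ ≈ -0.3028.
[1] lift (2,10): star map gives -1.0278; window check -1.3 ≤ -1.0278 < -0.7 is true → IN Λ
[2] lift (1,7): star map gives -1.1194; window check -1.3 ≤ -1.1194 < -0.7 is true → IN Λ
[3] lift (-5,-12): star map gives -1.3667; window check -1.3 ≤ -1.3667 < -0.7 is false → out
[4] lift (-1,-1): star map gives -0.6972; window check -1.3 ≤ -0.6972 < -0.7 is false → out
[5] lift (5,20): star map gives -1.0555; window check -1.3 ≤ -1.0555 < -0.7 is true → IN Λ
[6] lift (1,9): star map gives -1.7250; window check -1.3 ≤ -1.7250 < -0.7 is false → out
[7] lift (6,19): star map gives 0.2473; window check -1.3 ≤ 0.2473 < -0.7 is false → out
[8] lift (-2,-3): star map gives -1.0917; window check -1.3 ≤ -1.0917 < -0.7 is true → IN Λ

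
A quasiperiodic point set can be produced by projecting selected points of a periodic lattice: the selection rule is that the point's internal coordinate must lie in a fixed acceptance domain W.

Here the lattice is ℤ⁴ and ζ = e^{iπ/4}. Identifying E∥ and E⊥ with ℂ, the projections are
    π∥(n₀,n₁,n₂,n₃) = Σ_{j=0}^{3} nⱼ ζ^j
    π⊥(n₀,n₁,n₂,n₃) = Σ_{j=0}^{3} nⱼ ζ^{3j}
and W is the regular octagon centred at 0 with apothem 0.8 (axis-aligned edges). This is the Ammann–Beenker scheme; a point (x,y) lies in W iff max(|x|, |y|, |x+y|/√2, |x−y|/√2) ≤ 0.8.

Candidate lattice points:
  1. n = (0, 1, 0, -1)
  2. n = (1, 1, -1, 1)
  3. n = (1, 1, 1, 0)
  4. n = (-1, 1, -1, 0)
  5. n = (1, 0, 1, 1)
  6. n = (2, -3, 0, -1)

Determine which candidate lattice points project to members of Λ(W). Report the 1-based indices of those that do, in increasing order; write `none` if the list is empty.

3

Internal map: ζ^{3j} for j=0..3 gives (1,0), (−√2/2,√2/2), (0,−1), (√2/2,√2/2).
candidate 1: n = (0, 1, 0, -1) → π⊥ ≈ (-1.414214, +0.000000); max(|x|,|y|,|x±y|/√2) = 1.414214 > 0.8 ⇒ ∉ W
candidate 2: n = (1, 1, -1, 1) → π⊥ ≈ (+1.000000, +2.414214); max(|x|,|y|,|x±y|/√2) = 2.414214 > 0.8 ⇒ ∉ W
candidate 3: n = (1, 1, 1, 0) → π⊥ ≈ (+0.292893, -0.292893); max(|x|,|y|,|x±y|/√2) = 0.414214 ≤ 0.8 ⇒ ∈ W
candidate 4: n = (-1, 1, -1, 0) → π⊥ ≈ (-1.707107, +1.707107); max(|x|,|y|,|x±y|/√2) = 2.414214 > 0.8 ⇒ ∉ W
candidate 5: n = (1, 0, 1, 1) → π⊥ ≈ (+1.707107, -0.292893); max(|x|,|y|,|x±y|/√2) = 1.707107 > 0.8 ⇒ ∉ W
candidate 6: n = (2, -3, 0, -1) → π⊥ ≈ (+3.414214, -2.828427); max(|x|,|y|,|x±y|/√2) = 4.414214 > 0.8 ⇒ ∉ W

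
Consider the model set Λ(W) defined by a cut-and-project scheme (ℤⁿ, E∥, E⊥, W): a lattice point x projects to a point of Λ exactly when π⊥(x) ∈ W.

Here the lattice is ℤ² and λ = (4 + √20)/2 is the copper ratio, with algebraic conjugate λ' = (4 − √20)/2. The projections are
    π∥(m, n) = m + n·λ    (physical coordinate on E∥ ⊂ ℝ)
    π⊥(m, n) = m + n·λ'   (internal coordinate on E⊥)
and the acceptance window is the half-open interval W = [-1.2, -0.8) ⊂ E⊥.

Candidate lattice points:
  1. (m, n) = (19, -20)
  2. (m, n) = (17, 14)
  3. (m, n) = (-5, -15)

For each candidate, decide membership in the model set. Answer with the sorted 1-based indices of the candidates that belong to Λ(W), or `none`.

none

λ' = (4−√20)/2 ≈ -0.236068.
candidate 1: (m,n)=(19,-20) → π∥ = 19-20·λ ≈ -65.721360, π⊥ = 19-20·λ' ≈ 23.721360 ∉ [-1.2, -0.8) ⇒ out
candidate 2: (m,n)=(17,14) → π∥ = 17+14·λ ≈ 76.304952, π⊥ = 17+14·λ' ≈ 13.695048 ∉ [-1.2, -0.8) ⇒ out
candidate 3: (m,n)=(-5,-15) → π∥ = -5-15·λ ≈ -68.541020, π⊥ = -5-15·λ' ≈ -1.458980 ∉ [-1.2, -0.8) ⇒ out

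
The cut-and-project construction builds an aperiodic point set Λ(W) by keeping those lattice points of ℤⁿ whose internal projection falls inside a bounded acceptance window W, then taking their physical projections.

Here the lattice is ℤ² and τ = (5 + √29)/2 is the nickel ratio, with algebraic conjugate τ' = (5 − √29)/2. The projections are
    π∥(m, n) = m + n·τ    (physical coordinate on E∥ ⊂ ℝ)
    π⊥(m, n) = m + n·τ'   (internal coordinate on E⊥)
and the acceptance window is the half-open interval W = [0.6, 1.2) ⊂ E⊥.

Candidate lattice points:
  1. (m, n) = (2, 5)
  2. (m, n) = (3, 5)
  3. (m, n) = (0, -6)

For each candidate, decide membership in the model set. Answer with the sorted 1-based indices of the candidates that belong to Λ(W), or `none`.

1, 3

τ' = (5−√29)/2 ≈ -0.1926.
[1] lift (2,5): star map gives 1.0371; window check 0.6 ≤ 1.0371 < 1.2 is true → IN Λ
[2] lift (3,5): star map gives 2.0371; window check 0.6 ≤ 2.0371 < 1.2 is false → out
[3] lift (0,-6): star map gives 1.1555; window check 0.6 ≤ 1.1555 < 1.2 is true → IN Λ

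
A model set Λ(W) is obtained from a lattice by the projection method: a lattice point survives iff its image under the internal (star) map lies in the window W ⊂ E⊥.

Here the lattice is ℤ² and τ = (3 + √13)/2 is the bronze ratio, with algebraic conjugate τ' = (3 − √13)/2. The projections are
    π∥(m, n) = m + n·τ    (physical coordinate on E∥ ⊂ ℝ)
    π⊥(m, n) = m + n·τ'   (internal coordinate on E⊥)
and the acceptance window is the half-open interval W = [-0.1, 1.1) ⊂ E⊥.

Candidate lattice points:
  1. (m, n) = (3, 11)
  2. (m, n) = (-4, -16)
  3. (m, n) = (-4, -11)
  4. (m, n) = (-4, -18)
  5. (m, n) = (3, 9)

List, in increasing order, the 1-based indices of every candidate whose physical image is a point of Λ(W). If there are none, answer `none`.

Compute τ' = (3−√13)/2 = -0.30278, so π⊥(m,n) = m -0.30278·n.
#1 (3,11): internal coord 3 + (11)·τ' = -0.33053; -0.33053 ∉ [-0.1, 1.1) → out
#2 (-4,-16): internal coord -4 + (-16)·τ' = +0.84441; +0.84441 ∈ [-0.1, 1.1) → IN Λ
#3 (-4,-11): internal coord -4 + (-11)·τ' = -0.66947; -0.66947 ∉ [-0.1, 1.1) → out
#4 (-4,-18): internal coord -4 + (-18)·τ' = +1.44996; +1.44996 ∉ [-0.1, 1.1) → out
#5 (3,9): internal coord 3 + (9)·τ' = +0.27502; +0.27502 ∈ [-0.1, 1.1) → IN Λ

2, 5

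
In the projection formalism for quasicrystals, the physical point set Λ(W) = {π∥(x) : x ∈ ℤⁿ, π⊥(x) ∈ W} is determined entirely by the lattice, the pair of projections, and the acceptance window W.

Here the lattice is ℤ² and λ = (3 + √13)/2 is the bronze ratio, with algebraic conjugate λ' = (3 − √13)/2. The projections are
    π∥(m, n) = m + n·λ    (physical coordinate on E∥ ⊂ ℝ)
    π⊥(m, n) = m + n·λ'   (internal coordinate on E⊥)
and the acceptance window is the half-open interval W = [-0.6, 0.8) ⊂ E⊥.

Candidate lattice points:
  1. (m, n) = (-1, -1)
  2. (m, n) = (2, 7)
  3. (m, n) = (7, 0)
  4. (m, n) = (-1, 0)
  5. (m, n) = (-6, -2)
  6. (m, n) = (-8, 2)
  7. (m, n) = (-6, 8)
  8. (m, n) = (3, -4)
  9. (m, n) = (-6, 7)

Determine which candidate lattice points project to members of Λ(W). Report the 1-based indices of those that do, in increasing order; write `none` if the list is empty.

2

Numerically λ ≈ 3.3028 and λ' = −1/λ ≈ -0.3028.
candidate 1: (m,n)=(-1,-1) → π∥ = -1-1·λ ≈ -4.3028, π⊥ = -1-1·λ' ≈ -0.6972 ∉ [-0.6, 0.8) ⇒ out
candidate 2: (m,n)=(2,7) → π∥ = 2+7·λ ≈ 25.1194, π⊥ = 2+7·λ' ≈ -0.1194 ∈ [-0.6, 0.8) ⇒ IN Λ
candidate 3: (m,n)=(7,0) → π∥ = 7+0·λ ≈ 7.0000, π⊥ = 7+0·λ' ≈ 7.0000 ∉ [-0.6, 0.8) ⇒ out
candidate 4: (m,n)=(-1,0) → π∥ = -1+0·λ ≈ -1.0000, π⊥ = -1+0·λ' ≈ -1.0000 ∉ [-0.6, 0.8) ⇒ out
candidate 5: (m,n)=(-6,-2) → π∥ = -6-2·λ ≈ -12.6056, π⊥ = -6-2·λ' ≈ -5.3944 ∉ [-0.6, 0.8) ⇒ out
candidate 6: (m,n)=(-8,2) → π∥ = -8+2·λ ≈ -1.3944, π⊥ = -8+2·λ' ≈ -8.6056 ∉ [-0.6, 0.8) ⇒ out
candidate 7: (m,n)=(-6,8) → π∥ = -6+8·λ ≈ 20.4222, π⊥ = -6+8·λ' ≈ -8.4222 ∉ [-0.6, 0.8) ⇒ out
candidate 8: (m,n)=(3,-4) → π∥ = 3-4·λ ≈ -10.2111, π⊥ = 3-4·λ' ≈ 4.2111 ∉ [-0.6, 0.8) ⇒ out
candidate 9: (m,n)=(-6,7) → π∥ = -6+7·λ ≈ 17.1194, π⊥ = -6+7·λ' ≈ -8.1194 ∉ [-0.6, 0.8) ⇒ out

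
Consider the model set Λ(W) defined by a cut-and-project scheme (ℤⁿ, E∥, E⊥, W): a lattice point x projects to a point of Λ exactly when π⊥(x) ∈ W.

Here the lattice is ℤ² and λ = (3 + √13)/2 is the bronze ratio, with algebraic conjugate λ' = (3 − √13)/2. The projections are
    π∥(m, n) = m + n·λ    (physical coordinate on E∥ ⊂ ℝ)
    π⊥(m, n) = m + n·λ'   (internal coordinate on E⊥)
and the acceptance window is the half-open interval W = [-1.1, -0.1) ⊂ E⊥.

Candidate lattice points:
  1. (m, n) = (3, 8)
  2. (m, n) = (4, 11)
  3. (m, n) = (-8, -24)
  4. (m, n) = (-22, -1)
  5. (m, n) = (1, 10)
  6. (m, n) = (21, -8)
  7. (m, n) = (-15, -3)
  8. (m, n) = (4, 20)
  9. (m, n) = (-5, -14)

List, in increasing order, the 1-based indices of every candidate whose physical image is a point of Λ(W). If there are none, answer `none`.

Numerically λ ≈ 3.302776 and λ' = −1/λ ≈ -0.302776.
#1 (3,8): internal coord 3 + (8)·λ' = +0.577795; +0.577795 ∉ [-1.1, -0.1) → out
#2 (4,11): internal coord 4 + (11)·λ' = +0.669468; +0.669468 ∉ [-1.1, -0.1) → out
#3 (-8,-24): internal coord -8 + (-24)·λ' = -0.733385; -0.733385 ∈ [-1.1, -0.1) → IN Λ
#4 (-22,-1): internal coord -22 + (-1)·λ' = -21.697224; -21.697224 ∉ [-1.1, -0.1) → out
#5 (1,10): internal coord 1 + (10)·λ' = -2.027756; -2.027756 ∉ [-1.1, -0.1) → out
#6 (21,-8): internal coord 21 + (-8)·λ' = +23.422205; +23.422205 ∉ [-1.1, -0.1) → out
#7 (-15,-3): internal coord -15 + (-3)·λ' = -14.091673; -14.091673 ∉ [-1.1, -0.1) → out
#8 (4,20): internal coord 4 + (20)·λ' = -2.055513; -2.055513 ∉ [-1.1, -0.1) → out
#9 (-5,-14): internal coord -5 + (-14)·λ' = -0.761141; -0.761141 ∈ [-1.1, -0.1) → IN Λ

3, 9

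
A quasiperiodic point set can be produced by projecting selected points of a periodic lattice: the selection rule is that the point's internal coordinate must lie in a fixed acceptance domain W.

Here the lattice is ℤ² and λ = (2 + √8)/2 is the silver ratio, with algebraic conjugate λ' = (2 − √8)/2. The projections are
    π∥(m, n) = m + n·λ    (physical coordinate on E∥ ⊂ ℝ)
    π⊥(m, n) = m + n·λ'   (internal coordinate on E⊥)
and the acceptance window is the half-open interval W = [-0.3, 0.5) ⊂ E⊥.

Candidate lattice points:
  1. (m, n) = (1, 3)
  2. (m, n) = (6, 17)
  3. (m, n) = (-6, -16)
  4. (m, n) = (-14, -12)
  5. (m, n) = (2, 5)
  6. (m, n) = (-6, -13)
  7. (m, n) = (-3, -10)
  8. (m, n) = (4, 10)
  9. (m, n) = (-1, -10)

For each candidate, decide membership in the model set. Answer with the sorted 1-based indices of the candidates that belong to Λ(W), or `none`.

1, 5, 8

Numerically λ ≈ 2.414214 and λ' = −1/λ ≈ -0.414214.
[1] lift (1,3): star map gives -0.242641; window check -0.3 ≤ -0.242641 < 0.5 is true → IN Λ
[2] lift (6,17): star map gives -1.041631; window check -0.3 ≤ -1.041631 < 0.5 is false → out
[3] lift (-6,-16): star map gives 0.627417; window check -0.3 ≤ 0.627417 < 0.5 is false → out
[4] lift (-14,-12): star map gives -9.029437; window check -0.3 ≤ -9.029437 < 0.5 is false → out
[5] lift (2,5): star map gives -0.071068; window check -0.3 ≤ -0.071068 < 0.5 is true → IN Λ
[6] lift (-6,-13): star map gives -0.615224; window check -0.3 ≤ -0.615224 < 0.5 is false → out
[7] lift (-3,-10): star map gives 1.142136; window check -0.3 ≤ 1.142136 < 0.5 is false → out
[8] lift (4,10): star map gives -0.142136; window check -0.3 ≤ -0.142136 < 0.5 is true → IN Λ
[9] lift (-1,-10): star map gives 3.142136; window check -0.3 ≤ 3.142136 < 0.5 is false → out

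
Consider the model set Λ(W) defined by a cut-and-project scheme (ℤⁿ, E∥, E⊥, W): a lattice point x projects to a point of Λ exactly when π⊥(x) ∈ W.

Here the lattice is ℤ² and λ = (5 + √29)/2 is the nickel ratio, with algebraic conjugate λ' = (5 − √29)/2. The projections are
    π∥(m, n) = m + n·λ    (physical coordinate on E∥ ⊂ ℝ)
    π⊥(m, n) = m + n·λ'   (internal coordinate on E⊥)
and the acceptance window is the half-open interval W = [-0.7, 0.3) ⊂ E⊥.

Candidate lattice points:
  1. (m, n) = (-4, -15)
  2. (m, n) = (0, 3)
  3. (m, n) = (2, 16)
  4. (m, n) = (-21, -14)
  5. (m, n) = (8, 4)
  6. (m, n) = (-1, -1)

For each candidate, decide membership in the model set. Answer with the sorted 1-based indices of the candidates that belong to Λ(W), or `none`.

2

λ' = (5−√29)/2 ≈ -0.1926.
candidate 1: (m,n)=(-4,-15) → π∥ = -4-15·λ ≈ -81.8887, π⊥ = -4-15·λ' ≈ -1.1113 ∉ [-0.7, 0.3) ⇒ out
candidate 2: (m,n)=(0,3) → π∥ = 0+3·λ ≈ 15.5777, π⊥ = 0+3·λ' ≈ -0.5777 ∈ [-0.7, 0.3) ⇒ IN Λ
candidate 3: (m,n)=(2,16) → π∥ = 2+16·λ ≈ 85.0813, π⊥ = 2+16·λ' ≈ -1.0813 ∉ [-0.7, 0.3) ⇒ out
candidate 4: (m,n)=(-21,-14) → π∥ = -21-14·λ ≈ -93.6962, π⊥ = -21-14·λ' ≈ -18.3038 ∉ [-0.7, 0.3) ⇒ out
candidate 5: (m,n)=(8,4) → π∥ = 8+4·λ ≈ 28.7703, π⊥ = 8+4·λ' ≈ 7.2297 ∉ [-0.7, 0.3) ⇒ out
candidate 6: (m,n)=(-1,-1) → π∥ = -1-1·λ ≈ -6.1926, π⊥ = -1-1·λ' ≈ -0.8074 ∉ [-0.7, 0.3) ⇒ out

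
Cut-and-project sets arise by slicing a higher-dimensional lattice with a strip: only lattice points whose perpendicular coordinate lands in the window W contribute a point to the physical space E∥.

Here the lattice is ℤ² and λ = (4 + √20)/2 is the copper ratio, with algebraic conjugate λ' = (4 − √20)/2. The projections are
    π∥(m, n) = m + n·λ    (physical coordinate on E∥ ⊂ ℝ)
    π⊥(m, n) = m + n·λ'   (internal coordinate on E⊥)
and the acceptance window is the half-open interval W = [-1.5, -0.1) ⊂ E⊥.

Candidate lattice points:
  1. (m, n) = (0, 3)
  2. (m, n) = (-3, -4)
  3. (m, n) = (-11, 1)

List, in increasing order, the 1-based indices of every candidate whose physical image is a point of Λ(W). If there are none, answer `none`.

Numerically λ ≈ 4.236068 and λ' = −1/λ ≈ -0.236068.
candidate 1: (m,n)=(0,3) → π∥ = 0+3·λ ≈ 12.708204, π⊥ = 0+3·λ' ≈ -0.708204 ∈ [-1.5, -0.1) ⇒ IN Λ
candidate 2: (m,n)=(-3,-4) → π∥ = -3-4·λ ≈ -19.944272, π⊥ = -3-4·λ' ≈ -2.055728 ∉ [-1.5, -0.1) ⇒ out
candidate 3: (m,n)=(-11,1) → π∥ = -11+1·λ ≈ -6.763932, π⊥ = -11+1·λ' ≈ -11.236068 ∉ [-1.5, -0.1) ⇒ out

1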